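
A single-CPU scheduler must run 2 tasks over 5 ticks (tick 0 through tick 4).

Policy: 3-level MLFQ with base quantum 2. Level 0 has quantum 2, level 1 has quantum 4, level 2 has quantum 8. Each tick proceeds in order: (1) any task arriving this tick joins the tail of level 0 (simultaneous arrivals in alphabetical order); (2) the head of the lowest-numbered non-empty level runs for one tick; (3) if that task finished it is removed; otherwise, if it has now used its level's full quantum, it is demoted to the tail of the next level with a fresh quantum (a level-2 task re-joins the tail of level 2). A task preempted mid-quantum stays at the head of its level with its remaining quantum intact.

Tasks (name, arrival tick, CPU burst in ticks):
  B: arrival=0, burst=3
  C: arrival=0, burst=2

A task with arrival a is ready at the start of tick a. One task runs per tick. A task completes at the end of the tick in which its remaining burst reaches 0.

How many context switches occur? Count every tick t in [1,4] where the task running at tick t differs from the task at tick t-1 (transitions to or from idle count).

t=0: L0/L1/L2 = BC/-/- → run B
t=1: L0/L1/L2 = BC/-/- → run B
t=2: L0/L1/L2 = C/B/- → run C
t=3: L0/L1/L2 = C/B/- → run C
t=4: L0/L1/L2 = -/B/- → run B

context switches = 2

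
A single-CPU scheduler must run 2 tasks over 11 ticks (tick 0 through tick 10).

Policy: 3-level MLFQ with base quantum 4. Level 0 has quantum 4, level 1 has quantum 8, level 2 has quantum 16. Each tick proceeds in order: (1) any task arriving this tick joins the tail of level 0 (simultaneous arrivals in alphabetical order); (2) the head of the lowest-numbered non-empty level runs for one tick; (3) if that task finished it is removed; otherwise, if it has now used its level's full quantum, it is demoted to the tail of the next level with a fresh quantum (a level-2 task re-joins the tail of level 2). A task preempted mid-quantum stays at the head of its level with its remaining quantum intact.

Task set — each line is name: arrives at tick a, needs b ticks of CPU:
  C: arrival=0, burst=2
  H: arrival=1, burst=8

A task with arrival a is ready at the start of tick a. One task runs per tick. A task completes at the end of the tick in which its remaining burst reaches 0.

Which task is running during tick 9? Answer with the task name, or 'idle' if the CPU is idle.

t=0: L0/L1/L2 = C/-/- → run C
t=1: L0/L1/L2 = CH/-/- → run C
t=2: L0/L1/L2 = H/-/- → run H
t=3: L0/L1/L2 = H/-/- → run H
t=4: L0/L1/L2 = H/-/- → run H
t=5: L0/L1/L2 = H/-/- → run H
t=6: L0/L1/L2 = -/H/- → run H
t=7: L0/L1/L2 = -/H/- → run H
t=8: L0/L1/L2 = -/H/- → run H
t=9: L0/L1/L2 = -/H/- → run H
t=10: (idle)

running at tick 9 = H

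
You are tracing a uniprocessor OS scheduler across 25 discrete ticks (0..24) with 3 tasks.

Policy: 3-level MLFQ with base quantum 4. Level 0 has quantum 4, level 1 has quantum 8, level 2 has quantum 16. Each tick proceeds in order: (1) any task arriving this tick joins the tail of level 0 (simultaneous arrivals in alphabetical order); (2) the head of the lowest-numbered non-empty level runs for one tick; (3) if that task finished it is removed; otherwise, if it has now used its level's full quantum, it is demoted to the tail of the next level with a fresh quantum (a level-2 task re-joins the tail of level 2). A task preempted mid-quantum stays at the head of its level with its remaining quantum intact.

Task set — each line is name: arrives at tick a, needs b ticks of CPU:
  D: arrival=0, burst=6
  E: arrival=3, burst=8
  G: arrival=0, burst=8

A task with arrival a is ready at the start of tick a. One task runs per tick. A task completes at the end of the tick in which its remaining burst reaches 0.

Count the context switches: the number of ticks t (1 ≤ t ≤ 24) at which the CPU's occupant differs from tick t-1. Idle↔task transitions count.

t=0: L0/L1/L2 = DG/-/- → run D
t=1: L0/L1/L2 = DG/-/- → run D
t=2: L0/L1/L2 = DG/-/- → run D
t=3: L0/L1/L2 = DGE/-/- → run D
t=4: L0/L1/L2 = GE/D/- → run G
t=5: L0/L1/L2 = GE/D/- → run G
t=6: L0/L1/L2 = GE/D/- → run G
t=7: L0/L1/L2 = GE/D/- → run G
t=8: L0/L1/L2 = E/DG/- → run E
t=9: L0/L1/L2 = E/DG/- → run E
t=10: L0/L1/L2 = E/DG/- → run E
t=11: L0/L1/L2 = E/DG/- → run E
t=12: L0/L1/L2 = -/DGE/- → run D
t=13: L0/L1/L2 = -/DGE/- → run D
t=14: L0/L1/L2 = -/GE/- → run G
t=15: L0/L1/L2 = -/GE/- → run G
t=16: L0/L1/L2 = -/GE/- → run G
t=17: L0/L1/L2 = -/GE/- → run G
t=18: L0/L1/L2 = -/E/- → run E
t=19: L0/L1/L2 = -/E/- → run E
t=20: L0/L1/L2 = -/E/- → run E
t=21: L0/L1/L2 = -/E/- → run E
t=22: (idle)
t=23: (idle)
t=24: (idle)

context switches = 6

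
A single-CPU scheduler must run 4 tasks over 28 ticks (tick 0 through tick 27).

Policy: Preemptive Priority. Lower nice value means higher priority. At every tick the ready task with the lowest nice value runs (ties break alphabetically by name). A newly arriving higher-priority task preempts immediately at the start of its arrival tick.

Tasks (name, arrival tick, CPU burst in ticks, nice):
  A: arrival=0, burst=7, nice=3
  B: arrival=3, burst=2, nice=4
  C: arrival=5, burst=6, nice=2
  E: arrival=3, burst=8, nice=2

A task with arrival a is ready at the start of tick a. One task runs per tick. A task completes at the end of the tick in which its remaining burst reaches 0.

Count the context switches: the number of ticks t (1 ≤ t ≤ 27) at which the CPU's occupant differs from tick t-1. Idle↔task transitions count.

t=0: ready={A} → run A
t=1: ready={A} → run A
t=2: ready={A} → run A
t=3: ready={A,B,E} → run E
t=4: ready={A,B,E} → run E
t=5: ready={A,B,C,E} → run C
t=6: ready={A,B,C,E} → run C
t=7: ready={A,B,C,E} → run C
t=8: ready={A,B,C,E} → run C
t=9: ready={A,B,C,E} → run C
t=10: ready={A,B,C,E} → run C
t=11: ready={A,B,E} → run E
t=12: ready={A,B,E} → run E
t=13: ready={A,B,E} → run E
t=14: ready={A,B,E} → run E
t=15: ready={A,B,E} → run E
t=16: ready={A,B,E} → run E
t=17: ready={A,B} → run A
t=18: ready={A,B} → run A
t=19: ready={A,B} → run A
t=20: ready={A,B} → run A
t=21: ready={B} → run B
t=22: ready={B} → run B
t=23: (idle)
t=24: (idle)
t=25: (idle)
t=26: (idle)
t=27: (idle)

context switches = 6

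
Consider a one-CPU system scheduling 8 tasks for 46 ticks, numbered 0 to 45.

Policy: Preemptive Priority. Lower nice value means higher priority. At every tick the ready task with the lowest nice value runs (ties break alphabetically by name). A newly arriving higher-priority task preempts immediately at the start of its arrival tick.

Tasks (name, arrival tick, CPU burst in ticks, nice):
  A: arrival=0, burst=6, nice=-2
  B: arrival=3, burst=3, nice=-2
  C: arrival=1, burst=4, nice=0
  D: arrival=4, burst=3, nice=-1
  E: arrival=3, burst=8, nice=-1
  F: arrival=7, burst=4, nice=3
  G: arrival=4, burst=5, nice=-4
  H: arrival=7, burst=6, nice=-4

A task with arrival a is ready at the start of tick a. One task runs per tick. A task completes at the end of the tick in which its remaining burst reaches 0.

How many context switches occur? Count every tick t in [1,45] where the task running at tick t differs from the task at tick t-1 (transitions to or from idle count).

t=0: ready={A} → run A
t=1: ready={A,C} → run A
t=2: ready={A,C} → run A
t=3: ready={A,B,C,E} → run A
t=4: ready={A,B,C,D,E,G} → run G
t=5: ready={A,B,C,D,E,G} → run G
t=6: ready={A,B,C,D,E,G} → run G
t=7: ready={A,B,C,D,E,F,G,H} → run G
t=8: ready={A,B,C,D,E,F,G,H} → run G
t=9: ready={A,B,C,D,E,F,H} → run H
t=10: ready={A,B,C,D,E,F,H} → run H
t=11: ready={A,B,C,D,E,F,H} → run H
t=12: ready={A,B,C,D,E,F,H} → run H
t=13: ready={A,B,C,D,E,F,H} → run H
t=14: ready={A,B,C,D,E,F,H} → run H
t=15: ready={A,B,C,D,E,F} → run A
t=16: ready={A,B,C,D,E,F} → run A
t=17: ready={B,C,D,E,F} → run B
t=18: ready={B,C,D,E,F} → run B
t=19: ready={B,C,D,E,F} → run B
t=20: ready={C,D,E,F} → run D
t=21: ready={C,D,E,F} → run D
t=22: ready={C,D,E,F} → run D
t=23: ready={C,E,F} → run E
t=24: ready={C,E,F} → run E
t=25: ready={C,E,F} → run E
t=26: ready={C,E,F} → run E
t=27: ready={C,E,F} → run E
t=28: ready={C,E,F} → run E
t=29: ready={C,E,F} → run E
t=30: ready={C,E,F} → run E
t=31: ready={C,F} → run C
t=32: ready={C,F} → run C
t=33: ready={C,F} → run C
t=34: ready={C,F} → run C
t=35: ready={F} → run F
t=36: ready={F} → run F
t=37: ready={F} → run F
t=38: ready={F} → run F
t=39: (idle)
t=40: (idle)
t=41: (idle)
t=42: (idle)
t=43: (idle)
t=44: (idle)
t=45: (idle)

context switches = 9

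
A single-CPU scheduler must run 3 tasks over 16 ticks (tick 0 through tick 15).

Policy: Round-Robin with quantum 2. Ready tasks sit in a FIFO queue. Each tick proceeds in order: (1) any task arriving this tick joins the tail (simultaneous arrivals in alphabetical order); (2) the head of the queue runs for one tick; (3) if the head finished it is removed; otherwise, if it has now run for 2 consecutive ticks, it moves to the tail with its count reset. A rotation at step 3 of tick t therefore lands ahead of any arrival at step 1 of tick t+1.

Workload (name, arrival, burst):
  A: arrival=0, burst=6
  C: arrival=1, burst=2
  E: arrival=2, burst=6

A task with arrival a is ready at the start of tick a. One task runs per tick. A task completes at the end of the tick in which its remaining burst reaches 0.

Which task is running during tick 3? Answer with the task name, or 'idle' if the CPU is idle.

running at tick 3 = C

t=0: queue=[A] q_used=0 → run A
t=1: queue=[A,C] q_used=1 → run A
t=2: queue=[C,A,E] q_used=0 → run C
t=3: queue=[C,A,E] q_used=1 → run C
t=4: queue=[A,E] q_used=0 → run A
t=5: queue=[A,E] q_used=1 → run A
t=6: queue=[E,A] q_used=0 → run E
t=7: queue=[E,A] q_used=1 → run E
t=8: queue=[A,E] q_used=0 → run A
t=9: queue=[A,E] q_used=1 → run A
t=10: queue=[E] q_used=0 → run E
t=11: queue=[E] q_used=1 → run E
t=12: queue=[E] q_used=0 → run E
t=13: queue=[E] q_used=1 → run E
t=14: (idle)
t=15: (idle)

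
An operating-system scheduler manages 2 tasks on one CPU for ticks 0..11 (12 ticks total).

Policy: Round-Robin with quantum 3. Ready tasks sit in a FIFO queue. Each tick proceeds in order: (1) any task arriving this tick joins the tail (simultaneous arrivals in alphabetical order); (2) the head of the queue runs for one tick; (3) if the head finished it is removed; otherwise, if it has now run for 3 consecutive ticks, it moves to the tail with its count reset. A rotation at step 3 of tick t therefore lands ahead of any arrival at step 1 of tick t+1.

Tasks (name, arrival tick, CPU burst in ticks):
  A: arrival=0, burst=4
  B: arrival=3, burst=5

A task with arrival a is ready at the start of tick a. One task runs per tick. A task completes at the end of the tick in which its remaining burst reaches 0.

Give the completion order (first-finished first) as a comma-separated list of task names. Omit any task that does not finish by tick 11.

completion order = A, B

t=0: queue=[A] q_used=0 → run A
t=1: queue=[A] q_used=1 → run A
t=2: queue=[A] q_used=2 → run A
t=3: queue=[A,B] q_used=0 → run A
t=4: queue=[B] q_used=0 → run B
t=5: queue=[B] q_used=1 → run B
t=6: queue=[B] q_used=2 → run B
t=7: queue=[B] q_used=0 → run B
t=8: queue=[B] q_used=1 → run B
t=9: (idle)
t=10: (idle)
t=11: (idle)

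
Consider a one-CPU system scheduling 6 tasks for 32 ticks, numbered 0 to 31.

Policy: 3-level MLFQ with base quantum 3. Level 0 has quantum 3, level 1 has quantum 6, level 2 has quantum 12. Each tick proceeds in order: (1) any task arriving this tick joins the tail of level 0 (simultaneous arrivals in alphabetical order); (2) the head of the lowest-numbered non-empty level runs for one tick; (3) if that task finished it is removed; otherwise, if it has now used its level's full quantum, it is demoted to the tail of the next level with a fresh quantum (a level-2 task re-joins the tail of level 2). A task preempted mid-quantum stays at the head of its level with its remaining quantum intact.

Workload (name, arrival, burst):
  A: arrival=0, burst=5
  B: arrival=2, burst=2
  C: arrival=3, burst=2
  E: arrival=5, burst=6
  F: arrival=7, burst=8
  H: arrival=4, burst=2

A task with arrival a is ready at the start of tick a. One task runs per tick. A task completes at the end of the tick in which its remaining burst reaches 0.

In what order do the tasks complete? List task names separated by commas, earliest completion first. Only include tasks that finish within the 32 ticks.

completion order = B, C, H, A, E, F

t=0: L0/L1/L2 = A/-/- → run A
t=1: L0/L1/L2 = A/-/- → run A
t=2: L0/L1/L2 = AB/-/- → run A
t=3: L0/L1/L2 = BC/A/- → run B
t=4: L0/L1/L2 = BCH/A/- → run B
t=5: L0/L1/L2 = CHE/A/- → run C
t=6: L0/L1/L2 = CHE/A/- → run C
t=7: L0/L1/L2 = HEF/A/- → run H
t=8: L0/L1/L2 = HEF/A/- → run H
t=9: L0/L1/L2 = EF/A/- → run E
t=10: L0/L1/L2 = EF/A/- → run E
t=11: L0/L1/L2 = EF/A/- → run E
t=12: L0/L1/L2 = F/AE/- → run F
t=13: L0/L1/L2 = F/AE/- → run F
t=14: L0/L1/L2 = F/AE/- → run F
t=15: L0/L1/L2 = -/AEF/- → run A
t=16: L0/L1/L2 = -/AEF/- → run A
t=17: L0/L1/L2 = -/EF/- → run E
t=18: L0/L1/L2 = -/EF/- → run E
t=19: L0/L1/L2 = -/EF/- → run E
t=20: L0/L1/L2 = -/F/- → run F
t=21: L0/L1/L2 = -/F/- → run F
t=22: L0/L1/L2 = -/F/- → run F
t=23: L0/L1/L2 = -/F/- → run F
t=24: L0/L1/L2 = -/F/- → run F
t=25: (idle)
t=26: (idle)
t=27: (idle)
t=28: (idle)
t=29: (idle)
t=30: (idle)
t=31: (idle)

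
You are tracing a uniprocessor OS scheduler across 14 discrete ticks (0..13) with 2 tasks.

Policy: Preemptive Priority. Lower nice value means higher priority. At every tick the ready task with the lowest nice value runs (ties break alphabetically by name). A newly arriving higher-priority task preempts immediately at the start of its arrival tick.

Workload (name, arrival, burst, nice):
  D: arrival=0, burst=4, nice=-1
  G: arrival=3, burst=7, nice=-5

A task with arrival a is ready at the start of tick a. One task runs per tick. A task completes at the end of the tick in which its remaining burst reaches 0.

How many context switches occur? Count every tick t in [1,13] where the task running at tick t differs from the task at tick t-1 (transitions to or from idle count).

context switches = 3

t=0: ready={D} → run D
t=1: ready={D} → run D
t=2: ready={D} → run D
t=3: ready={D,G} → run G
t=4: ready={D,G} → run G
t=5: ready={D,G} → run G
t=6: ready={D,G} → run G
t=7: ready={D,G} → run G
t=8: ready={D,G} → run G
t=9: ready={D,G} → run G
t=10: ready={D} → run D
t=11: (idle)
t=12: (idle)
t=13: (idle)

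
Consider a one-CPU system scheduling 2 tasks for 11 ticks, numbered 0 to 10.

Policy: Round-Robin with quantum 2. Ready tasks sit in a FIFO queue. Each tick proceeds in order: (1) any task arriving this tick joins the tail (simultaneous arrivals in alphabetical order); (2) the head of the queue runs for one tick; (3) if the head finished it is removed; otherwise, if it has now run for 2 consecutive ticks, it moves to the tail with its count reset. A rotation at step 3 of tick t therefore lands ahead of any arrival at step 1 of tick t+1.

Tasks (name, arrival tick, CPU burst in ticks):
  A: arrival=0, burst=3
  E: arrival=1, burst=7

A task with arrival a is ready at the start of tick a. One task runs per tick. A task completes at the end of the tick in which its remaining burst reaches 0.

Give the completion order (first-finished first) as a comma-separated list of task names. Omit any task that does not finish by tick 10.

t=0: queue=[A] q_used=0 → run A
t=1: queue=[A,E] q_used=1 → run A
t=2: queue=[E,A] q_used=0 → run E
t=3: queue=[E,A] q_used=1 → run E
t=4: queue=[A,E] q_used=0 → run A
t=5: queue=[E] q_used=0 → run E
t=6: queue=[E] q_used=1 → run E
t=7: queue=[E] q_used=0 → run E
t=8: queue=[E] q_used=1 → run E
t=9: queue=[E] q_used=0 → run E
t=10: (idle)

completion order = A, E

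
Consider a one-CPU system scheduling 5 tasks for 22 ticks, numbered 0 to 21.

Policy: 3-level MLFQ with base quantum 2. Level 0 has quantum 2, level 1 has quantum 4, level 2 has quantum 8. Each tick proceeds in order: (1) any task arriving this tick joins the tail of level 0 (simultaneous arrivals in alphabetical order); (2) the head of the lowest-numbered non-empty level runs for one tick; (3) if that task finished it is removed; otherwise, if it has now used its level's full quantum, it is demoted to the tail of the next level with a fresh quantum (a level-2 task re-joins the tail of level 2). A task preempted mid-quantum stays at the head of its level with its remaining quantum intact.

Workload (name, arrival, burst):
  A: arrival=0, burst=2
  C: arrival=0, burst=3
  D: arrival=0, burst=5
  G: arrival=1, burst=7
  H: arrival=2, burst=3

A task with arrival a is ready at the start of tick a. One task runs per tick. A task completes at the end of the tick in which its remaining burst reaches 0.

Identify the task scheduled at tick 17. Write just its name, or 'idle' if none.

running at tick 17 = G

t=0: L0/L1/L2 = ACD/-/- → run A
t=1: L0/L1/L2 = ACDG/-/- → run A
t=2: L0/L1/L2 = CDGH/-/- → run C
t=3: L0/L1/L2 = CDGH/-/- → run C
t=4: L0/L1/L2 = DGH/C/- → run D
t=5: L0/L1/L2 = DGH/C/- → run D
t=6: L0/L1/L2 = GH/CD/- → run G
t=7: L0/L1/L2 = GH/CD/- → run G
t=8: L0/L1/L2 = H/CDG/- → run H
t=9: L0/L1/L2 = H/CDG/- → run H
t=10: L0/L1/L2 = -/CDGH/- → run C
t=11: L0/L1/L2 = -/DGH/- → run D
t=12: L0/L1/L2 = -/DGH/- → run D
t=13: L0/L1/L2 = -/DGH/- → run D
t=14: L0/L1/L2 = -/GH/- → run G
t=15: L0/L1/L2 = -/GH/- → run G
t=16: L0/L1/L2 = -/GH/- → run G
t=17: L0/L1/L2 = -/GH/- → run G
t=18: L0/L1/L2 = -/H/G → run H
t=19: L0/L1/L2 = -/-/G → run G
t=20: (idle)
t=21: (idle)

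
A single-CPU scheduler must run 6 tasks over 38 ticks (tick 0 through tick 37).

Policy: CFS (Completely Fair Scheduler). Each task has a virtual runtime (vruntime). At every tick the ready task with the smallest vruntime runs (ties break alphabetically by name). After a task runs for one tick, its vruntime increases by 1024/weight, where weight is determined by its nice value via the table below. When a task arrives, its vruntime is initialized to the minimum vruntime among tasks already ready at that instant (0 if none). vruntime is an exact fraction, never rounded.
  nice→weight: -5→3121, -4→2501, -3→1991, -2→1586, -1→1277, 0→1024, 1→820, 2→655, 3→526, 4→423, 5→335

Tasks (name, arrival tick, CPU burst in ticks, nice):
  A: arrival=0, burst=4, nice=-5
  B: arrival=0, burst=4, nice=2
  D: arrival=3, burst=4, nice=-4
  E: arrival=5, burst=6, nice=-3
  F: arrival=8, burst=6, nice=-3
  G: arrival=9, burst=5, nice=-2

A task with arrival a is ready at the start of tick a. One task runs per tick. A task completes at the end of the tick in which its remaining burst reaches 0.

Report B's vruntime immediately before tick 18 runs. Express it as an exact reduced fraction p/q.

t=0: vr[A=0 B=0] → run A
t=1: vr[A=1024/3121 B=0] → run B
t=2: vr[A=1024/3121 B=1024/655] → run A
t=3: vr[A=2048/3121 B=1024/655 D=2048/3121] → run A
t=4: vr[A=3072/3121 B=1024/655 D=2048/3121] → run D
t=5: vr[A=3072/3121 B=1024/655 D=8317952/7805621 E=3072/3121] → run A
t=6: vr[B=1024/655 D=8317952/7805621 E=3072/3121] → run E
t=7: vr[B=1024/655 D=8317952/7805621 E=9312256/6213911] → run D
t=8: vr[B=1024/655 D=11513856/7805621 E=9312256/6213911 F=11513856/7805621] → run D
t=9: vr[B=1024/655 D=14709760/7805621 E=9312256/6213911 F=11513856/7805621 G=11513856/7805621] → run F
t=10: vr[B=1024/655 D=14709760/7805621 E=9312256/6213911 F=30917043200/15540991411 G=11513856/7805621] → run G
t=11: vr[B=1024/655 D=14709760/7805621 E=9312256/6213911 F=30917043200/15540991411 G=215196160/101473073] → run E
t=12: vr[B=1024/655 D=14709760/7805621 E=12508160/6213911 F=30917043200/15540991411 G=215196160/101473073] → run B
t=13: vr[B=2048/655 D=14709760/7805621 E=12508160/6213911 F=30917043200/15540991411 G=215196160/101473073] → run D
t=14: vr[B=2048/655 E=12508160/6213911 F=30917043200/15540991411 G=215196160/101473073] → run F
t=15: vr[B=2048/655 E=12508160/6213911 F=38909999104/15540991411 G=215196160/101473073] → run E
t=16: vr[B=2048/655 E=15704064/6213911 F=38909999104/15540991411 G=215196160/101473073] → run G
t=17: vr[B=2048/655 E=15704064/6213911 F=38909999104/15540991411 G=280712192/101473073] → run F
t=18: vr[B=2048/655 E=15704064/6213911 F=46902955008/15540991411 G=280712192/101473073] → run E
t=19: vr[B=2048/655 E=18899968/6213911 F=46902955008/15540991411 G=280712192/101473073] → run G
t=20: vr[B=2048/655 E=18899968/6213911 F=46902955008/15540991411 G=346228224/101473073] → run F
t=21: vr[B=2048/655 E=18899968/6213911 F=54895910912/15540991411 G=346228224/101473073] → run E
t=22: vr[B=2048/655 E=22095872/6213911 F=54895910912/15540991411 G=346228224/101473073] → run B
t=23: vr[B=3072/655 E=22095872/6213911 F=54895910912/15540991411 G=346228224/101473073] → run G
t=24: vr[B=3072/655 E=22095872/6213911 F=54895910912/15540991411 G=411744256/101473073] → run F
t=25: vr[B=3072/655 E=22095872/6213911 F=62888866816/15540991411 G=411744256/101473073] → run E
t=26: vr[B=3072/655 F=62888866816/15540991411 G=411744256/101473073] → run F
t=27: vr[B=3072/655 G=411744256/101473073] → run G
t=28: vr[B=3072/655] → run B
t=29: (idle)
t=30: (idle)
t=31: (idle)
t=32: (idle)
t=33: (idle)
t=34: (idle)
t=35: (idle)
t=36: (idle)
t=37: (idle)

vruntime(B, start of tick 18) = 2048/655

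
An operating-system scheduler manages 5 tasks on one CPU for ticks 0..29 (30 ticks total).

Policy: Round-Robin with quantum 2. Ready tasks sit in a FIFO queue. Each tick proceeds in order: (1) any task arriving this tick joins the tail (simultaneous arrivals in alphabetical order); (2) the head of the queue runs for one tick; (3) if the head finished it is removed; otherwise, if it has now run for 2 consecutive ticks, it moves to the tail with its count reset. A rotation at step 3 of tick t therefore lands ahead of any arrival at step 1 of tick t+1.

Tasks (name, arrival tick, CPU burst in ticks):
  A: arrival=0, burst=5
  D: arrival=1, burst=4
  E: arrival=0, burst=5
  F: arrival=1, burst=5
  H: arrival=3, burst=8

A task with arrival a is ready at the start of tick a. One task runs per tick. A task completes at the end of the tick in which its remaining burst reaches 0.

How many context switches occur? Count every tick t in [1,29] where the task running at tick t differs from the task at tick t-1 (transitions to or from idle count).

context switches = 14

t=0: queue=[A,E] q_used=0 → run A
t=1: queue=[A,E,D,F] q_used=1 → run A
t=2: queue=[E,D,F,A] q_used=0 → run E
t=3: queue=[E,D,F,A,H] q_used=1 → run E
t=4: queue=[D,F,A,H,E] q_used=0 → run D
t=5: queue=[D,F,A,H,E] q_used=1 → run D
t=6: queue=[F,A,H,E,D] q_used=0 → run F
t=7: queue=[F,A,H,E,D] q_used=1 → run F
t=8: queue=[A,H,E,D,F] q_used=0 → run A
t=9: queue=[A,H,E,D,F] q_used=1 → run A
t=10: queue=[H,E,D,F,A] q_used=0 → run H
t=11: queue=[H,E,D,F,A] q_used=1 → run H
t=12: queue=[E,D,F,A,H] q_used=0 → run E
t=13: queue=[E,D,F,A,H] q_used=1 → run E
t=14: queue=[D,F,A,H,E] q_used=0 → run D
t=15: queue=[D,F,A,H,E] q_used=1 → run D
t=16: queue=[F,A,H,E] q_used=0 → run F
t=17: queue=[F,A,H,E] q_used=1 → run F
t=18: queue=[A,H,E,F] q_used=0 → run A
t=19: queue=[H,E,F] q_used=0 → run H
t=20: queue=[H,E,F] q_used=1 → run H
t=21: queue=[E,F,H] q_used=0 → run E
t=22: queue=[F,H] q_used=0 → run F
t=23: queue=[H] q_used=0 → run H
t=24: queue=[H] q_used=1 → run H
t=25: queue=[H] q_used=0 → run H
t=26: queue=[H] q_used=1 → run H
t=27: (idle)
t=28: (idle)
t=29: (idle)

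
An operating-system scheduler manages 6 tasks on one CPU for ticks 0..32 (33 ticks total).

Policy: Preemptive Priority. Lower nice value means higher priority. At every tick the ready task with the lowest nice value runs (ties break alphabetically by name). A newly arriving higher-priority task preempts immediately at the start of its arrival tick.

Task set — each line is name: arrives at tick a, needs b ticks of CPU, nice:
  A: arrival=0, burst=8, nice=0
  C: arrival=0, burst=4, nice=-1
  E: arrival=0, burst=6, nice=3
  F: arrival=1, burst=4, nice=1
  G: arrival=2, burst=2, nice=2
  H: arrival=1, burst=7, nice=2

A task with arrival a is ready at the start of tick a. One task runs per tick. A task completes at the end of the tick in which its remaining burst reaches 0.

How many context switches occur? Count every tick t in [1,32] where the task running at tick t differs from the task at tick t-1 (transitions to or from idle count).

t=0: ready={A,C,E} → run C
t=1: ready={A,C,E,F,H} → run C
t=2: ready={A,C,E,F,G,H} → run C
t=3: ready={A,C,E,F,G,H} → run C
t=4: ready={A,E,F,G,H} → run A
t=5: ready={A,E,F,G,H} → run A
t=6: ready={A,E,F,G,H} → run A
t=7: ready={A,E,F,G,H} → run A
t=8: ready={A,E,F,G,H} → run A
t=9: ready={A,E,F,G,H} → run A
t=10: ready={A,E,F,G,H} → run A
t=11: ready={A,E,F,G,H} → run A
t=12: ready={E,F,G,H} → run F
t=13: ready={E,F,G,H} → run F
t=14: ready={E,F,G,H} → run F
t=15: ready={E,F,G,H} → run F
t=16: ready={E,G,H} → run G
t=17: ready={E,G,H} → run G
t=18: ready={E,H} → run H
t=19: ready={E,H} → run H
t=20: ready={E,H} → run H
t=21: ready={E,H} → run H
t=22: ready={E,H} → run H
t=23: ready={E,H} → run H
t=24: ready={E,H} → run H
t=25: ready={E} → run E
t=26: ready={E} → run E
t=27: ready={E} → run E
t=28: ready={E} → run E
t=29: ready={E} → run E
t=30: ready={E} → run E
t=31: (idle)
t=32: (idle)

context switches = 6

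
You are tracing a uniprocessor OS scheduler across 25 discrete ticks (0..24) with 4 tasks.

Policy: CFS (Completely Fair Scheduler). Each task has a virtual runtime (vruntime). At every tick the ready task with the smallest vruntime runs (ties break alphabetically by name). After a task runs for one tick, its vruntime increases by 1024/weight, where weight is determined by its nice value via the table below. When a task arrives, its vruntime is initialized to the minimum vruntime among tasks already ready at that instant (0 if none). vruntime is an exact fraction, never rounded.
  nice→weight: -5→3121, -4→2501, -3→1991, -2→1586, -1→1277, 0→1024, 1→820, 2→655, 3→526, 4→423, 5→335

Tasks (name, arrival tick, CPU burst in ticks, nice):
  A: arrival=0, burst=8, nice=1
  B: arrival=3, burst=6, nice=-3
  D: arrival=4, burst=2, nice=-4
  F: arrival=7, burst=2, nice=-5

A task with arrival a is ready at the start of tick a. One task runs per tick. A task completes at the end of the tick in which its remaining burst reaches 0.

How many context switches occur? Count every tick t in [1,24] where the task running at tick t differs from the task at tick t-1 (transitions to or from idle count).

t=0: vr[A=0] → run A
t=1: vr[A=256/205] → run A
t=2: vr[A=512/205] → run A
t=3: vr[A=768/205 B=768/205] → run A
t=4: vr[A=1024/205 B=768/205 D=768/205] → run B
t=5: vr[A=1024/205 B=1739008/408155 D=768/205] → run D
t=6: vr[A=1024/205 B=1739008/408155 D=51968/12505] → run D
t=7: vr[A=1024/205 B=1739008/408155 F=1739008/408155] → run B
t=8: vr[A=1024/205 B=1948928/408155 F=1739008/408155] → run F
t=9: vr[A=1024/205 B=1948928/408155 F=5845394688/1273851755] → run F
t=10: vr[A=1024/205 B=1948928/408155] → run B
t=11: vr[A=1024/205 B=2158848/408155] → run A
t=12: vr[A=256/41 B=2158848/408155] → run B
t=13: vr[A=256/41 B=2368768/408155] → run B
t=14: vr[A=256/41 B=2578688/408155] → run A
t=15: vr[A=1536/205 B=2578688/408155] → run B
t=16: vr[A=1536/205] → run A
t=17: vr[A=1792/205] → run A
t=18: (idle)
t=19: (idle)
t=20: (idle)
t=21: (idle)
t=22: (idle)
t=23: (idle)
t=24: (idle)

context switches = 11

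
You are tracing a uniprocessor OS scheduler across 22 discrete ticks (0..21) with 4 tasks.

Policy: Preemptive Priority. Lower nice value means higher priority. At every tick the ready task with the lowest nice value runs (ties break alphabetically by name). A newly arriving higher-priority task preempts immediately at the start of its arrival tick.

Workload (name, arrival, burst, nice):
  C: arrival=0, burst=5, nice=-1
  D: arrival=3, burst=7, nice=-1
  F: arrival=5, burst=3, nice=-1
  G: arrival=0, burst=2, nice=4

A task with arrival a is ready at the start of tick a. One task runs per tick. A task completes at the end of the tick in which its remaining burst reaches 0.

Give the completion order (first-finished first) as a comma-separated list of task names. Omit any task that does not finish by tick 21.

completion order = C, D, F, G

t=0: ready={C,G} → run C
t=1: ready={C,G} → run C
t=2: ready={C,G} → run C
t=3: ready={C,D,G} → run C
t=4: ready={C,D,G} → run C
t=5: ready={D,F,G} → run D
t=6: ready={D,F,G} → run D
t=7: ready={D,F,G} → run D
t=8: ready={D,F,G} → run D
t=9: ready={D,F,G} → run D
t=10: ready={D,F,G} → run D
t=11: ready={D,F,G} → run D
t=12: ready={F,G} → run F
t=13: ready={F,G} → run F
t=14: ready={F,G} → run F
t=15: ready={G} → run G
t=16: ready={G} → run G
t=17: (idle)
t=18: (idle)
t=19: (idle)
t=20: (idle)
t=21: (idle)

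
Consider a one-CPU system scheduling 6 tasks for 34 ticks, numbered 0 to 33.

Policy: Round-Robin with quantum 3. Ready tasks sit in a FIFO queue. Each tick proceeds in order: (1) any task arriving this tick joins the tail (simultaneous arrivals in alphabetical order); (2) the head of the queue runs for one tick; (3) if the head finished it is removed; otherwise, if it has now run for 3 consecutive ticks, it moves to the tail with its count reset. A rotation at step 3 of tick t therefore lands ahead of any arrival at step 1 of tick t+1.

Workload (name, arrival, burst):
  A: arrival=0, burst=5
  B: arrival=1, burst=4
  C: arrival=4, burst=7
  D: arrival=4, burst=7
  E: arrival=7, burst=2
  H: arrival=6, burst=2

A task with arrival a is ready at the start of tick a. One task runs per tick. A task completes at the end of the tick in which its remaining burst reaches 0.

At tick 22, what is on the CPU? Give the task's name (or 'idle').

t=0: queue=[A] q_used=0 → run A
t=1: queue=[A,B] q_used=1 → run A
t=2: queue=[A,B] q_used=2 → run A
t=3: queue=[B,A] q_used=0 → run B
t=4: queue=[B,A,C,D] q_used=1 → run B
t=5: queue=[B,A,C,D] q_used=2 → run B
t=6: queue=[A,C,D,B,H] q_used=0 → run A
t=7: queue=[A,C,D,B,H,E] q_used=1 → run A
t=8: queue=[C,D,B,H,E] q_used=0 → run C
t=9: queue=[C,D,B,H,E] q_used=1 → run C
t=10: queue=[C,D,B,H,E] q_used=2 → run C
t=11: queue=[D,B,H,E,C] q_used=0 → run D
t=12: queue=[D,B,H,E,C] q_used=1 → run D
t=13: queue=[D,B,H,E,C] q_used=2 → run D
t=14: queue=[B,H,E,C,D] q_used=0 → run B
t=15: queue=[H,E,C,D] q_used=0 → run H
t=16: queue=[H,E,C,D] q_used=1 → run H
t=17: queue=[E,C,D] q_used=0 → run E
t=18: queue=[E,C,D] q_used=1 → run E
t=19: queue=[C,D] q_used=0 → run C
t=20: queue=[C,D] q_used=1 → run C
t=21: queue=[C,D] q_used=2 → run C
t=22: queue=[D,C] q_used=0 → run D
t=23: queue=[D,C] q_used=1 → run D
t=24: queue=[D,C] q_used=2 → run D
t=25: queue=[C,D] q_used=0 → run C
t=26: queue=[D] q_used=0 → run D
t=27: (idle)
t=28: (idle)
t=29: (idle)
t=30: (idle)
t=31: (idle)
t=32: (idle)
t=33: (idle)

running at tick 22 = D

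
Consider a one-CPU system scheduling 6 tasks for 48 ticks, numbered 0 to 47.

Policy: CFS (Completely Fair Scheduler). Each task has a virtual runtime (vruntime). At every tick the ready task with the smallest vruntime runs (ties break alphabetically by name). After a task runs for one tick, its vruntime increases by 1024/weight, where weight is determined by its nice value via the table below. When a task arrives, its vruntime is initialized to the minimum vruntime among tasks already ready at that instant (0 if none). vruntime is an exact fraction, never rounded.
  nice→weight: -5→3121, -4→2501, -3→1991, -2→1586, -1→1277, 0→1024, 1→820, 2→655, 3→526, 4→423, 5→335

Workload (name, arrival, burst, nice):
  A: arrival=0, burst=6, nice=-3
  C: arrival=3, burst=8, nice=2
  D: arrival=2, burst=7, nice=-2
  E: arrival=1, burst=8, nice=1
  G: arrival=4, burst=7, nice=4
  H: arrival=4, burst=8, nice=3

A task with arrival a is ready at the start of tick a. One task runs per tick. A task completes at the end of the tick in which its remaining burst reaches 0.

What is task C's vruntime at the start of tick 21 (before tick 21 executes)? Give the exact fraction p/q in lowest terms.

t=0: vr[A=0] → run A
t=1: vr[A=1024/1991 E=1024/1991] → run A
t=2: vr[A=2048/1991 D=1024/1991 E=1024/1991] → run D
t=3: vr[A=2048/1991 C=1024/1991 D=1831424/1578863 E=1024/1991] → run C
t=4: vr[A=2048/1991 C=2709504/1304105 D=1831424/1578863 E=1024/1991 G=1024/1991 H=1024/1991] → run E
t=5: vr[A=2048/1991 C=2709504/1304105 D=1831424/1578863 E=719616/408155 G=1024/1991 H=1024/1991] → run G
t=6: vr[A=2048/1991 C=2709504/1304105 D=1831424/1578863 E=719616/408155 G=2471936/842193 H=1024/1991] → run H
t=7: vr[A=2048/1991 C=2709504/1304105 D=1831424/1578863 E=719616/408155 G=2471936/842193 H=1288704/523633] → run A
t=8: vr[A=3072/1991 C=2709504/1304105 D=1831424/1578863 E=719616/408155 G=2471936/842193 H=1288704/523633] → run D
t=9: vr[A=3072/1991 C=2709504/1304105 D=2850816/1578863 E=719616/408155 G=2471936/842193 H=1288704/523633] → run A
t=10: vr[A=4096/1991 C=2709504/1304105 D=2850816/1578863 E=719616/408155 G=2471936/842193 H=1288704/523633] → run E
t=11: vr[A=4096/1991 C=2709504/1304105 D=2850816/1578863 E=1229312/408155 G=2471936/842193 H=1288704/523633] → run D
t=12: vr[A=4096/1991 C=2709504/1304105 D=3870208/1578863 E=1229312/408155 G=2471936/842193 H=1288704/523633] → run A
t=13: vr[A=5120/1991 C=2709504/1304105 D=3870208/1578863 E=1229312/408155 G=2471936/842193 H=1288704/523633] → run C
t=14: vr[A=5120/1991 C=4748288/1304105 D=3870208/1578863 E=1229312/408155 G=2471936/842193 H=1288704/523633] → run D
t=15: vr[A=5120/1991 C=4748288/1304105 D=4889600/1578863 E=1229312/408155 G=2471936/842193 H=1288704/523633] → run H
t=16: vr[A=5120/1991 C=4748288/1304105 D=4889600/1578863 E=1229312/408155 G=2471936/842193 H=2308096/523633] → run A
t=17: vr[C=4748288/1304105 D=4889600/1578863 E=1229312/408155 G=2471936/842193 H=2308096/523633] → run G
t=18: vr[C=4748288/1304105 D=4889600/1578863 E=1229312/408155 G=4510720/842193 H=2308096/523633] → run E
t=19: vr[C=4748288/1304105 D=4889600/1578863 E=1739008/408155 G=4510720/842193 H=2308096/523633] → run D
t=20: vr[C=4748288/1304105 D=5908992/1578863 E=1739008/408155 G=4510720/842193 H=2308096/523633] → run C
t=21: vr[C=6787072/1304105 D=5908992/1578863 E=1739008/408155 G=4510720/842193 H=2308096/523633] → run D
t=22: vr[C=6787072/1304105 D=6928384/1578863 E=1739008/408155 G=4510720/842193 H=2308096/523633] → run E
t=23: vr[C=6787072/1304105 D=6928384/1578863 E=2248704/408155 G=4510720/842193 H=2308096/523633] → run D
t=24: vr[C=6787072/1304105 E=2248704/408155 G=4510720/842193 H=2308096/523633] → run H
t=25: vr[C=6787072/1304105 E=2248704/408155 G=4510720/842193 H=3327488/523633] → run C
t=26: vr[C=8825856/1304105 E=2248704/408155 G=4510720/842193 H=3327488/523633] → run G
t=27: vr[C=8825856/1304105 E=2248704/408155 G=2183168/280731 H=3327488/523633] → run E
t=28: vr[C=8825856/1304105 E=551680/81631 G=2183168/280731 H=3327488/523633] → run H
t=29: vr[C=8825856/1304105 E=551680/81631 G=2183168/280731 H=4346880/523633] → run E
t=30: vr[C=8825856/1304105 E=3268096/408155 G=2183168/280731 H=4346880/523633] → run C
t=31: vr[C=2172928/260821 E=3268096/408155 G=2183168/280731 H=4346880/523633] → run G
t=32: vr[C=2172928/260821 E=3268096/408155 G=8588288/842193 H=4346880/523633] → run E
t=33: vr[C=2172928/260821 E=3777792/408155 G=8588288/842193 H=4346880/523633] → run H
t=34: vr[C=2172928/260821 E=3777792/408155 G=8588288/842193 H=5366272/523633] → run C
t=35: vr[C=12903424/1304105 E=3777792/408155 G=8588288/842193 H=5366272/523633] → run E
t=36: vr[C=12903424/1304105 G=8588288/842193 H=5366272/523633] → run C
t=37: vr[C=14942208/1304105 G=8588288/842193 H=5366272/523633] → run G
t=38: vr[C=14942208/1304105 G=10627072/842193 H=5366272/523633] → run H
t=39: vr[C=14942208/1304105 G=10627072/842193 H=6385664/523633] → run C
t=40: vr[G=10627072/842193 H=6385664/523633] → run H
t=41: vr[G=10627072/842193 H=7405056/523633] → run G
t=42: vr[G=4221952/280731 H=7405056/523633] → run H
t=43: vr[G=4221952/280731] → run G
t=44: (idle)
t=45: (idle)
t=46: (idle)
t=47: (idle)

vruntime(C, start of tick 21) = 6787072/1304105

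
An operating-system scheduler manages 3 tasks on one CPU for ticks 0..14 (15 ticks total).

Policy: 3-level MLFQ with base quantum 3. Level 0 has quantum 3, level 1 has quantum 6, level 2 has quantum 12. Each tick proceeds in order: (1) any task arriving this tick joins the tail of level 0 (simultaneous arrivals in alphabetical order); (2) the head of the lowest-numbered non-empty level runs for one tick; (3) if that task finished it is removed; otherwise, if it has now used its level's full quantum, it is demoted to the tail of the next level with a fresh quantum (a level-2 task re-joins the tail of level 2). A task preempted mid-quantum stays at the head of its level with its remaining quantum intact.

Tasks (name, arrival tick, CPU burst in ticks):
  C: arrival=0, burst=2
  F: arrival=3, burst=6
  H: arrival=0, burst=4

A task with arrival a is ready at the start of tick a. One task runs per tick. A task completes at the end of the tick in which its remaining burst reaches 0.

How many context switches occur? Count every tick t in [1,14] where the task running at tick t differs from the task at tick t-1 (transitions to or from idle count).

context switches = 5

t=0: L0/L1/L2 = CH/-/- → run C
t=1: L0/L1/L2 = CH/-/- → run C
t=2: L0/L1/L2 = H/-/- → run H
t=3: L0/L1/L2 = HF/-/- → run H
t=4: L0/L1/L2 = HF/-/- → run H
t=5: L0/L1/L2 = F/H/- → run F
t=6: L0/L1/L2 = F/H/- → run F
t=7: L0/L1/L2 = F/H/- → run F
t=8: L0/L1/L2 = -/HF/- → run H
t=9: L0/L1/L2 = -/F/- → run F
t=10: L0/L1/L2 = -/F/- → run F
t=11: L0/L1/L2 = -/F/- → run F
t=12: (idle)
t=13: (idle)
t=14: (idle)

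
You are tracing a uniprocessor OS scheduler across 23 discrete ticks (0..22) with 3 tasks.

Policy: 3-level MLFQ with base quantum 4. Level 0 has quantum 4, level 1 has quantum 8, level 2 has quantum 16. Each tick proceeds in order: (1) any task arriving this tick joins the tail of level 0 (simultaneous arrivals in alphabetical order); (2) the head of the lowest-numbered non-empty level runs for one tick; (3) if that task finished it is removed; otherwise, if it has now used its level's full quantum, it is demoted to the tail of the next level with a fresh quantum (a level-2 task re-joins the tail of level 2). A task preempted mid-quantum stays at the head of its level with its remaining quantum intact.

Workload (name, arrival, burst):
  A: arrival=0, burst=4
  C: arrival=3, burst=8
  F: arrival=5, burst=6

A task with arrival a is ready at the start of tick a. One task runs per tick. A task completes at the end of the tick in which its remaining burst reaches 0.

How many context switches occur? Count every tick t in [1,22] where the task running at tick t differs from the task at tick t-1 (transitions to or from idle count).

t=0: L0/L1/L2 = A/-/- → run A
t=1: L0/L1/L2 = A/-/- → run A
t=2: L0/L1/L2 = A/-/- → run A
t=3: L0/L1/L2 = AC/-/- → run A
t=4: L0/L1/L2 = C/-/- → run C
t=5: L0/L1/L2 = CF/-/- → run C
t=6: L0/L1/L2 = CF/-/- → run C
t=7: L0/L1/L2 = CF/-/- → run C
t=8: L0/L1/L2 = F/C/- → run F
t=9: L0/L1/L2 = F/C/- → run F
t=10: L0/L1/L2 = F/C/- → run F
t=11: L0/L1/L2 = F/C/- → run F
t=12: L0/L1/L2 = -/CF/- → run C
t=13: L0/L1/L2 = -/CF/- → run C
t=14: L0/L1/L2 = -/CF/- → run C
t=15: L0/L1/L2 = -/CF/- → run C
t=16: L0/L1/L2 = -/F/- → run F
t=17: L0/L1/L2 = -/F/- → run F
t=18: (idle)
t=19: (idle)
t=20: (idle)
t=21: (idle)
t=22: (idle)

context switches = 5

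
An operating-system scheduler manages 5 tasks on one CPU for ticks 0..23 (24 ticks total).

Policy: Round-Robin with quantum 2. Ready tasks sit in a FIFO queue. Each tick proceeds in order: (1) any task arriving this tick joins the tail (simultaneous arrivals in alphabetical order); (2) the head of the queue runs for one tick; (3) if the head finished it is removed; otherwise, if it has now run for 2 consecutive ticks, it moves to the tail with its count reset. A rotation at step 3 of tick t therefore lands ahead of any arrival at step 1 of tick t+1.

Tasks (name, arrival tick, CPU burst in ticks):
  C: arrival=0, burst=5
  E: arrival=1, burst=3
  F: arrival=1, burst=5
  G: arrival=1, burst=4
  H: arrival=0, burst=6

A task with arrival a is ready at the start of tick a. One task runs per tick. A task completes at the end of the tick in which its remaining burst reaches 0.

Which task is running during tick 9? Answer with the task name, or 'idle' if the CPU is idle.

running at tick 9 = G

t=0: queue=[C,H] q_used=0 → run C
t=1: queue=[C,H,E,F,G] q_used=1 → run C
t=2: queue=[H,E,F,G,C] q_used=0 → run H
t=3: queue=[H,E,F,G,C] q_used=1 → run H
t=4: queue=[E,F,G,C,H] q_used=0 → run E
t=5: queue=[E,F,G,C,H] q_used=1 → run E
t=6: queue=[F,G,C,H,E] q_used=0 → run F
t=7: queue=[F,G,C,H,E] q_used=1 → run F
t=8: queue=[G,C,H,E,F] q_used=0 → run G
t=9: queue=[G,C,H,E,F] q_used=1 → run G
t=10: queue=[C,H,E,F,G] q_used=0 → run C
t=11: queue=[C,H,E,F,G] q_used=1 → run C
t=12: queue=[H,E,F,G,C] q_used=0 → run H
t=13: queue=[H,E,F,G,C] q_used=1 → run H
t=14: queue=[E,F,G,C,H] q_used=0 → run E
t=15: queue=[F,G,C,H] q_used=0 → run F
t=16: queue=[F,G,C,H] q_used=1 → run F
t=17: queue=[G,C,H,F] q_used=0 → run G
t=18: queue=[G,C,H,F] q_used=1 → run G
t=19: queue=[C,H,F] q_used=0 → run C
t=20: queue=[H,F] q_used=0 → run H
t=21: queue=[H,F] q_used=1 → run H
t=22: queue=[F] q_used=0 → run F
t=23: (idle)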